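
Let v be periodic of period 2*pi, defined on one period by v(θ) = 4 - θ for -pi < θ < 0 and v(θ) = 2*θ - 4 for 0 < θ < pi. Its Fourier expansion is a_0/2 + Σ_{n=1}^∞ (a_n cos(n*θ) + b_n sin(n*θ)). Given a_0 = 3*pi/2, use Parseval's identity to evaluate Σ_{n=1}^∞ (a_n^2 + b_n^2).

-4*pi + 13*pi**2/24 + 32

Parseval: a_0^2/2 + Σ_{n≥1} (a_n^2+b_n^2) = 1/pi ∫_{-pi}^{pi} v(θ)^2 dθ = -4*pi + 5*pi**2/3 + 32.
Subtract a_0^2/2 = 9*pi**2/8: Σ (a_n^2+b_n^2) = -4*pi + 13*pi**2/24 + 32.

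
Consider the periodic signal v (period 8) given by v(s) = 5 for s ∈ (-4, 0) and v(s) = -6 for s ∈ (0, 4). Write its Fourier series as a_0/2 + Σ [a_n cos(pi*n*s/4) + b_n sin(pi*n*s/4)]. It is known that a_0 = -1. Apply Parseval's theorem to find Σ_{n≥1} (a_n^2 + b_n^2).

Parseval: a_0^2/2 + Σ_{n≥1} (a_n^2+b_n^2) = 1/4 ∫_{-4}^{4} v(s)^2 ds = 61.
Subtract a_0^2/2 = 1/2: Σ (a_n^2+b_n^2) = 121/2.

121/2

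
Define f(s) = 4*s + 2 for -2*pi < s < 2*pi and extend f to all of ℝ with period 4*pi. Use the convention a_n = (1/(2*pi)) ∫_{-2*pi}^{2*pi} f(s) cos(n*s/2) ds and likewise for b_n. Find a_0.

4

a_0 = (1/(2*pi)) ∫_{-2*pi}^{2*pi} f(s) ds = (1/(2*pi)) · (8*pi) = 4.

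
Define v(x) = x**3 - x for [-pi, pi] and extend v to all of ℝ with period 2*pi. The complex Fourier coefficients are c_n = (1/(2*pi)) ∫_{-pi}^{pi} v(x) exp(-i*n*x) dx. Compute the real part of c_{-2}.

Since v is real-valued, Re(c_{-2}) = (1/(2*pi)) ∫_{-pi}^{pi} v(x) cos(-2*x) dx = a_{2}/2.
(v is odd, so the integrand is odd over a symmetric interval and the integral vanishes.)

0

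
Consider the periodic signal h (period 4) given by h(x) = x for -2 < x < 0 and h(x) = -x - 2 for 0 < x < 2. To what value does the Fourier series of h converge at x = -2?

At x = -2 the one-sided limits are h(-2^-) = -4 and h(-2^+) = -2.
By Dirichlet's theorem the series converges to their average, [(-4) + (-2)]/2 = -3.

-3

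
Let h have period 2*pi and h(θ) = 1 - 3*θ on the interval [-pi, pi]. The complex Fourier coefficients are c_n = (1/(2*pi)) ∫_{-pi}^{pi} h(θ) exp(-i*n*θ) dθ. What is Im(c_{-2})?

Since h is real-valued, Im(c_{-2}) = -(1/(2*pi)) ∫_{-pi}^{pi} h(θ) sin(-2*θ) dθ = b_{2}/2.
Integrating by parts (boundary term plus one more integral), an antiderivative of (1 - 3*θ) sin(-2*θ) is -3*θ*cos(2*θ)/2 + 3*sin(2*θ)/4 + cos(2*θ)/2; evaluating from -pi to pi: ∫_{-pi}^{pi} (1 - 3*θ) sin(-2*θ) dθ = (1/2 - 3*pi/2) - (1/2 + 3*pi/2) = -3*pi.
Hence Im(c_{-2}) = (-1/(2*pi))·(-3*pi) = 3/2.

3/2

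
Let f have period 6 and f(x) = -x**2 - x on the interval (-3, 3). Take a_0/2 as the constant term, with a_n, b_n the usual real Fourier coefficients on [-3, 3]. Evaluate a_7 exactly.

36/(49*pi**2)

a_7 = 1/3 ∫_{-3}^{3} f(x) cos(7*pi*x/3) dx.
Integrating by parts twice (tabular method), an antiderivative of (-x**2 - x) cos(7*pi*x/3) is -3*x**2*sin(7*pi*x/3)/(7*pi) - 3*x*sin(7*pi*x/3)/(7*pi) - 18*x*cos(7*pi*x/3)/(49*pi**2) + 54*sin(7*pi*x/3)/(343*pi**3) - 9*cos(7*pi*x/3)/(49*pi**2); evaluating from -3 to 3: ∫_{-3}^{3} (-x**2 - x) cos(7*pi*x/3) dx = (9/(7*pi**2)) - (-45/(49*pi**2)) = 108/(49*pi**2).
Hence a_7 = (1/3)·(108/(49*pi**2)) = 36/(49*pi**2).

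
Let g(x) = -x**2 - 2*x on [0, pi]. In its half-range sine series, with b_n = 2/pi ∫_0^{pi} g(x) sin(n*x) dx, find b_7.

b_7 = 2/pi ∫_0^{pi} (-x**2 - 2*x) sin(7*x) dx.
Integrating by parts twice (tabular method), an antiderivative of (-x**2 - 2*x) sin(7*x) is x**2*cos(7*x)/7 - 2*x*sin(7*x)/49 + 2*x*cos(7*x)/7 - 2*sin(7*x)/49 - 2*cos(7*x)/343; evaluating from 0 to pi: ∫_{0}^{pi} (-x**2 - 2*x) sin(7*x) dx = (-pi**2/7 - 2*pi/7 + 2/343) - (-2/343) = -pi**2/7 - 2*pi/7 + 4/343.
Hence b_7 = (2/pi)·(-pi**2/7 - 2*pi/7 + 4/343) = 2*(-49*pi**2 - 98*pi + 4)/(343*pi).

2*(-49*pi**2 - 98*pi + 4)/(343*pi)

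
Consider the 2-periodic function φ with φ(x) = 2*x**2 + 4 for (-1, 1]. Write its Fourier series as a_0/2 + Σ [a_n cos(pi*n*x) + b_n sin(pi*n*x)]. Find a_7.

-8/(49*pi**2)

a_7 = ∫_{-1}^{1} φ(x) cos(7*pi*x) dx.
φ is even and cos(7*pi*x) is even, so the integrand is even and a_7 = 2 ∫_0^{1} φ(x) cos(7*pi*x) dx.
Integrating by parts twice (tabular method), an antiderivative of (2*x**2 + 4) cos(7*pi*x) is 2*x**2*sin(7*pi*x)/(7*pi) + 4*x*cos(7*pi*x)/(49*pi**2) - 4*sin(7*pi*x)/(343*pi**3) + 4*sin(7*pi*x)/(7*pi); evaluating from 0 to 1: ∫_{0}^{1} (2*x**2 + 4) cos(7*pi*x) dx = (-4/(49*pi**2)) - (0) = -4/(49*pi**2).
Hence a_7 = 2·(-4/(49*pi**2)) = -8/(49*pi**2).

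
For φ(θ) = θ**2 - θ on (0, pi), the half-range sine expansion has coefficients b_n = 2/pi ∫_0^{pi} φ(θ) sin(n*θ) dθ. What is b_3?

2*(-9*pi - 4 + 9*pi**2)/(27*pi)

b_3 = 2/pi ∫_0^{pi} (θ**2 - θ) sin(3*θ) dθ.
Integrating by parts twice (tabular method), an antiderivative of (θ**2 - θ) sin(3*θ) is -θ**2*cos(3*θ)/3 + 2*θ*sin(3*θ)/9 + θ*cos(3*θ)/3 - sin(3*θ)/9 + 2*cos(3*θ)/27; evaluating from 0 to pi: ∫_{0}^{pi} (θ**2 - θ) sin(3*θ) dθ = (-pi/3 - 2/27 + pi**2/3) - (2/27) = -pi/3 - 4/27 + pi**2/3.
Hence b_3 = (2/pi)·(-pi/3 - 4/27 + pi**2/3) = 2*(-9*pi - 4 + 9*pi**2)/(27*pi).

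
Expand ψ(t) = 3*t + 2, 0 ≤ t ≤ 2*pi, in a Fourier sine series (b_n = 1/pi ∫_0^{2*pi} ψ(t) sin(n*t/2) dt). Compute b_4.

-3

b_4 = 1/pi ∫_0^{2*pi} (3*t + 2) sin(2*t) dt.
Integrating by parts (boundary term plus one more integral), an antiderivative of (3*t + 2) sin(2*t) is -3*t*cos(2*t)/2 + 3*sin(2*t)/4 - cos(2*t); evaluating from 0 to 2*pi: ∫_{0}^{2*pi} (3*t + 2) sin(2*t) dt = (-3*pi - 1) - (-1) = -3*pi.
Hence b_4 = (1/pi)·(-3*pi) = -3.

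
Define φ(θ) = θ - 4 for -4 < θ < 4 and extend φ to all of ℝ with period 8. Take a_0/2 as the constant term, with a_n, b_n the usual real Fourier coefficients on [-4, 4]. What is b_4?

-2/pi

b_4 = 1/4 ∫_{-4}^{4} φ(θ) sin(pi*θ) dθ.
Integrating by parts (boundary term plus one more integral), an antiderivative of (θ - 4) sin(pi*θ) is -θ*cos(pi*θ)/pi + sin(pi*θ)/pi**2 + 4*cos(pi*θ)/pi; evaluating from -4 to 4: ∫_{-4}^{4} (θ - 4) sin(pi*θ) dθ = (0) - (8/pi) = -8/pi.
Hence b_4 = (1/4)·(-8/pi) = -2/pi.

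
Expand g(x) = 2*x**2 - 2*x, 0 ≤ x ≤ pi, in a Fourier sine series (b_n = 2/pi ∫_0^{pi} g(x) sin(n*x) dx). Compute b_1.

-16/pi - 4 + 4*pi

b_1 = 2/pi ∫_0^{pi} (2*x**2 - 2*x) sin(x) dx.
Integrating by parts twice (tabular method), an antiderivative of (2*x**2 - 2*x) sin(x) is -2*x**2*cos(x) + 4*x*sin(x) + 2*x*cos(x) - 2*sin(x) + 4*cos(x); evaluating from 0 to pi: ∫_{0}^{pi} (2*x**2 - 2*x) sin(x) dx = (-2*pi - 4 + 2*pi**2) - (4) = -8 - 2*pi + 2*pi**2.
Hence b_1 = (2/pi)·(-8 - 2*pi + 2*pi**2) = -16/pi - 4 + 4*pi.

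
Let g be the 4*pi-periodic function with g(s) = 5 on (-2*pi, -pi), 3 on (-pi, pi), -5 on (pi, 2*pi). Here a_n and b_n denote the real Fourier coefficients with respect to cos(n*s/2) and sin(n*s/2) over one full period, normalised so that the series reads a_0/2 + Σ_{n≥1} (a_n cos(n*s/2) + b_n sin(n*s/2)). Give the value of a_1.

a_1 = (1/(2*pi)) ∫_{-2*pi}^{2*pi} g(s) cos(s/2) ds.
Split the integral at the breakpoints.
Directly, an antiderivative of (5) cos(s/2) is 10*sin(s/2); evaluating from -2*pi to -pi: ∫_{-2*pi}^{-pi} (5) cos(s/2) ds = (-10) - (0) = -10.
Directly, an antiderivative of (3) cos(s/2) is 6*sin(s/2); evaluating from -pi to pi: ∫_{-pi}^{pi} (3) cos(s/2) ds = (6) - (-6) = 12.
Directly, an antiderivative of (-5) cos(s/2) is -10*sin(s/2); evaluating from pi to 2*pi: ∫_{pi}^{2*pi} (-5) cos(s/2) ds = (0) - (-10) = 10.
Summing the pieces and multiplying by (1/(2*pi)) gives a_1 = 6/pi.

6/pi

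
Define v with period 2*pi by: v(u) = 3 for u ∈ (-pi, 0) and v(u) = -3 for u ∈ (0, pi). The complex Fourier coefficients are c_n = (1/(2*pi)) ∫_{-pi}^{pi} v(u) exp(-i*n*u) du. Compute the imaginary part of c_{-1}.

Since v is real-valued, Im(c_{-1}) = -(1/(2*pi)) ∫_{-pi}^{pi} v(u) sin(-u) du = b_{1}/2.
v is odd and sin(-u) is odd, so the integrand is even: ∫_{-pi}^{pi} v(u) sin(-u) du = 2∫_0^{pi} v(u) sin(-u) du.
Directly, an antiderivative of (-3) sin(-u) is -3*cos(u); evaluating from 0 to pi: ∫_{0}^{pi} (-3) sin(-u) du = (3) - (-3) = 6.
So ∫_{-pi}^{pi} v(u) sin(-u) du = 12.
Hence Im(c_{-1}) = (-1/(2*pi))·(12) = -6/pi.

-6/pi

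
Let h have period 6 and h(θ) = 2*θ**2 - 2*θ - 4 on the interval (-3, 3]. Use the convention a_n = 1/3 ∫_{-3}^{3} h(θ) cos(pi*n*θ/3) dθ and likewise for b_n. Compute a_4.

a_4 = 1/3 ∫_{-3}^{3} h(θ) cos(4*pi*θ/3) dθ.
Integrating by parts twice (tabular method), an antiderivative of (2*θ**2 - 2*θ - 4) cos(4*pi*θ/3) is 3*θ**2*sin(4*pi*θ/3)/(2*pi) - 3*θ*sin(4*pi*θ/3)/(2*pi) + 9*θ*cos(4*pi*θ/3)/(4*pi**2) - 3*sin(4*pi*θ/3)/pi - 27*sin(4*pi*θ/3)/(16*pi**3) - 9*cos(4*pi*θ/3)/(8*pi**2); evaluating from -3 to 3: ∫_{-3}^{3} (2*θ**2 - 2*θ - 4) cos(4*pi*θ/3) dθ = (45/(8*pi**2)) - (-63/(8*pi**2)) = 27/(2*pi**2).
Hence a_4 = (1/3)·(27/(2*pi**2)) = 9/(2*pi**2).

9/(2*pi**2)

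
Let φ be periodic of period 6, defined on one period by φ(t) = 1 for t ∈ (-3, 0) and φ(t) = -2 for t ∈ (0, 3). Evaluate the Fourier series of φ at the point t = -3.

-1/2

At t = -3 the one-sided limits are φ(-3^-) = -2 and φ(-3^+) = 1.
By Dirichlet's theorem the series converges to their average, [(-2) + (1)]/2 = -1/2.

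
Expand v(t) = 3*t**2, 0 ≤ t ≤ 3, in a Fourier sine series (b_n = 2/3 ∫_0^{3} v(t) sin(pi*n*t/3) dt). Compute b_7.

b_7 = 2/3 ∫_0^{3} (3*t**2) sin(7*pi*t/3) dt.
Integrating by parts twice (tabular method), an antiderivative of (3*t**2) sin(7*pi*t/3) is -9*t**2*cos(7*pi*t/3)/(7*pi) + 54*t*sin(7*pi*t/3)/(49*pi**2) + 162*cos(7*pi*t/3)/(343*pi**3); evaluating from 0 to 3: ∫_{0}^{3} (3*t**2) sin(7*pi*t/3) dt = (81*(-2 + 49*pi**2)/(343*pi**3)) - (162/(343*pi**3)) = 81*(-4 + 49*pi**2)/(343*pi**3).
Hence b_7 = (2/3)·(81*(-4 + 49*pi**2)/(343*pi**3)) = 54*(-4 + 49*pi**2)/(343*pi**3).

54*(-4 + 49*pi**2)/(343*pi**3)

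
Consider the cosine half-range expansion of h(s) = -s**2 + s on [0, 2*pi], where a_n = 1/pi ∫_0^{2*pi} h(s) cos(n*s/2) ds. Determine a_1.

a_1 = 1/pi ∫_0^{2*pi} (-s**2 + s) cos(s/2) ds.
Integrating by parts twice (tabular method), an antiderivative of (-s**2 + s) cos(s/2) is -2*s**2*sin(s/2) + 2*s*sin(s/2) - 8*s*cos(s/2) + 16*sin(s/2) + 4*cos(s/2); evaluating from 0 to 2*pi: ∫_{0}^{2*pi} (-s**2 + s) cos(s/2) ds = (-4 + 16*pi) - (4) = -8 + 16*pi.
Hence a_1 = (1/pi)·(-8 + 16*pi) = 16 - 8/pi.

16 - 8/pi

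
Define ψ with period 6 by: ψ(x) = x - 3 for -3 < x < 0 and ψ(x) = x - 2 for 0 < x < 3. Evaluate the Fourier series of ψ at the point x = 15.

-5/2

x = 15 differs from x = 3 by 2 full period(s), and the series is 6-periodic.
At x = 3 the one-sided limits are ψ(3^-) = 1 and ψ(3^+) = -6.
By Dirichlet's theorem the series converges to their average, [(1) + (-6)]/2 = -5/2.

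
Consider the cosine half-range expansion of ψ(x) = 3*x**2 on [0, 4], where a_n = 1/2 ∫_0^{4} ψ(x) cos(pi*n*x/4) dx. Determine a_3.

-64/(3*pi**2)

a_3 = 1/2 ∫_0^{4} (3*x**2) cos(3*pi*x/4) dx.
Integrating by parts twice (tabular method), an antiderivative of (3*x**2) cos(3*pi*x/4) is 4*x**2*sin(3*pi*x/4)/pi + 32*x*cos(3*pi*x/4)/(3*pi**2) - 128*sin(3*pi*x/4)/(9*pi**3); evaluating from 0 to 4: ∫_{0}^{4} (3*x**2) cos(3*pi*x/4) dx = (-128/(3*pi**2)) - (0) = -128/(3*pi**2).
Hence a_3 = (1/2)·(-128/(3*pi**2)) = -64/(3*pi**2).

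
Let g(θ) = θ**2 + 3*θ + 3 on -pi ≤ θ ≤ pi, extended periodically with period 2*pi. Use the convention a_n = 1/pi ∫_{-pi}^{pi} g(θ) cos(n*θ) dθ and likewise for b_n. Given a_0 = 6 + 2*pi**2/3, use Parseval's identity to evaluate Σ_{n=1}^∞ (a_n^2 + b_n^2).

Parseval: a_0^2/2 + Σ_{n≥1} (a_n^2+b_n^2) = 1/pi ∫_{-pi}^{pi} g(θ)^2 dθ = 18 + 2*pi**4/5 + 10*pi**2.
Subtract a_0^2/2 = 2*(9 + pi**2)**2/9: Σ (a_n^2+b_n^2) = pi**2*(8*pi**2/45 + 6).

pi**2*(8*pi**2/45 + 6)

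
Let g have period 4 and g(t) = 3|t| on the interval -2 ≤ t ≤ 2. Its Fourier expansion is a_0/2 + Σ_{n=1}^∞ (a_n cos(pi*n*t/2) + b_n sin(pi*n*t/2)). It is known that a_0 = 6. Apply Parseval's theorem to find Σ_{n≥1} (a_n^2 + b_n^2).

Parseval: a_0^2/2 + Σ_{n≥1} (a_n^2+b_n^2) = 1/2 ∫_{-2}^{2} g(t)^2 dt = 24.
Subtract a_0^2/2 = 18: Σ (a_n^2+b_n^2) = 6.

6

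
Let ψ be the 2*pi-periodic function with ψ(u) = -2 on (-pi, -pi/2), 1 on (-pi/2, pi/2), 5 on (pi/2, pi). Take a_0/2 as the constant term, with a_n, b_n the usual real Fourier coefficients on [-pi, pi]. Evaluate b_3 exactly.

b_3 = 1/pi ∫_{-pi}^{pi} ψ(u) sin(3*u) du.
Split the integral at the breakpoints.
Directly, an antiderivative of (-2) sin(3*u) is 2*cos(3*u)/3; evaluating from -pi to -pi/2: ∫_{-pi}^{-pi/2} (-2) sin(3*u) du = (0) - (-2/3) = 2/3.
Directly, an antiderivative of (1) sin(3*u) is -cos(3*u)/3; evaluating from -pi/2 to pi/2: ∫_{-pi/2}^{pi/2} (1) sin(3*u) du = (0) - (0) = 0.
Directly, an antiderivative of (5) sin(3*u) is -5*cos(3*u)/3; evaluating from pi/2 to pi: ∫_{pi/2}^{pi} (5) sin(3*u) du = (5/3) - (0) = 5/3.
Summing the pieces and multiplying by (1/pi) gives b_3 = 7/(3*pi).

7/(3*pi)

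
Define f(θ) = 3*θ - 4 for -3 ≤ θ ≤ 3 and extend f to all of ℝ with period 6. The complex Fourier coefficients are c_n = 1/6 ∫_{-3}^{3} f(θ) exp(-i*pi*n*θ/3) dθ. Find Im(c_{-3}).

Since f is real-valued, Im(c_{-3}) = -1/6 ∫_{-3}^{3} f(θ) sin(-pi*θ) dθ = b_{3}/2.
Integrating by parts (boundary term plus one more integral), an antiderivative of (3*θ - 4) sin(-pi*θ) is 3*θ*cos(pi*θ)/pi - 3*sin(pi*θ)/pi**2 - 4*cos(pi*θ)/pi; evaluating from -3 to 3: ∫_{-3}^{3} (3*θ - 4) sin(-pi*θ) dθ = (-5/pi) - (13/pi) = -18/pi.
Hence Im(c_{-3}) = (-1/6)·(-18/pi) = 3/pi.

3/pi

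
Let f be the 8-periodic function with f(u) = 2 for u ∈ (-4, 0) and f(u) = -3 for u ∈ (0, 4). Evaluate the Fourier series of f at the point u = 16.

-1/2

u = 16 differs from u = 0 by 2 full period(s), and the series is 8-periodic.
At u = 0 the one-sided limits are f(0^-) = 2 and f(0^+) = -3.
By Dirichlet's theorem the series converges to their average, [(2) + (-3)]/2 = -1/2.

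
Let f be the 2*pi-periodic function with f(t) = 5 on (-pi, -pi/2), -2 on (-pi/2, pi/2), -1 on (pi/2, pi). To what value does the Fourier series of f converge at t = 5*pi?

t = 5*pi differs from t = pi by 2 full period(s), and the series is 2*pi-periodic.
At t = pi the one-sided limits are f(pi^-) = -1 and f(pi^+) = 5.
By Dirichlet's theorem the series converges to their average, [(-1) + (5)]/2 = 2.

2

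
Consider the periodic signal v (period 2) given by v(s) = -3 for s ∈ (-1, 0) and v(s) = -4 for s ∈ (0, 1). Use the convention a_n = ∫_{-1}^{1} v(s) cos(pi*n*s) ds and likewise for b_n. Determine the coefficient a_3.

0

a_3 = ∫_{-1}^{1} v(s) cos(3*pi*s) ds.
Split the integral at the breakpoints.
Directly, an antiderivative of (-3) cos(3*pi*s) is -sin(3*pi*s)/pi; evaluating from -1 to 0: ∫_{-1}^{0} (-3) cos(3*pi*s) ds = (0) - (0) = 0.
Directly, an antiderivative of (-4) cos(3*pi*s) is -4*sin(3*pi*s)/(3*pi); evaluating from 0 to 1: ∫_{0}^{1} (-4) cos(3*pi*s) ds = (0) - (0) = 0.
Summing the pieces gives a_3 = 0.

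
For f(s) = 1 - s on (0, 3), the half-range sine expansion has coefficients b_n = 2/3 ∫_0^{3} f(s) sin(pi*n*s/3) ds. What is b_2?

3/pi

b_2 = 2/3 ∫_0^{3} (1 - s) sin(2*pi*s/3) ds.
Integrating by parts (boundary term plus one more integral), an antiderivative of (1 - s) sin(2*pi*s/3) is 3*s*cos(2*pi*s/3)/(2*pi) - 9*sin(2*pi*s/3)/(4*pi**2) - 3*cos(2*pi*s/3)/(2*pi); evaluating from 0 to 3: ∫_{0}^{3} (1 - s) sin(2*pi*s/3) ds = (3/pi) - (-3/(2*pi)) = 9/(2*pi).
Hence b_2 = (2/3)·(9/(2*pi)) = 3/pi.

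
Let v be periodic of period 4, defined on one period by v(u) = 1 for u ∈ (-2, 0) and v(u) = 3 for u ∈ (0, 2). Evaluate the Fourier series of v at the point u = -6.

u = -6 differs from u = -2 by -1 full period(s), and the series is 4-periodic.
At u = -2 the one-sided limits are v(-2^-) = 3 and v(-2^+) = 1.
By Dirichlet's theorem the series converges to their average, [(3) + (1)]/2 = 2.

2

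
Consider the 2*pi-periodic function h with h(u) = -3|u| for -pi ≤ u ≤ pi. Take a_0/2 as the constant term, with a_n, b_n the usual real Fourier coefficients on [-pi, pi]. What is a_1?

a_1 = 1/pi ∫_{-pi}^{pi} h(u) cos(u) du.
h is even and cos(u) is even, so the integrand is even and a_1 = 2/pi ∫_0^{pi} h(u) cos(u) du.
Integrating by parts (boundary term plus one more integral), an antiderivative of (-3*u) cos(u) is -3*u*sin(u) - 3*cos(u); evaluating from 0 to pi: ∫_{0}^{pi} (-3*u) cos(u) du = (3) - (-3) = 6.
Hence a_1 = (2/pi)·(6) = 12/pi.

12/pi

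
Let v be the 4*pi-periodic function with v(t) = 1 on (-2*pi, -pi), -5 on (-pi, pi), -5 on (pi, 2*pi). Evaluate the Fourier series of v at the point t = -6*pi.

-2

t = -6*pi differs from t = 2*pi by -2 full period(s), and the series is 4*pi-periodic.
At t = 2*pi the one-sided limits are v(2*pi^-) = -5 and v(2*pi^+) = 1.
By Dirichlet's theorem the series converges to their average, [(-5) + (1)]/2 = -2.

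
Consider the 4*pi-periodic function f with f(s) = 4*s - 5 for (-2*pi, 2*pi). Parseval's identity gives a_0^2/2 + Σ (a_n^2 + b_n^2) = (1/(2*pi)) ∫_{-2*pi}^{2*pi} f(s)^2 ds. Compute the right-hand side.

50 + 128*pi**2/3

(1/(2*pi)) ∫_{-2*pi}^{2*pi} f(s)^2 ds = (1/(2*pi)) · (100*pi + 256*pi**3/3) = 50 + 128*pi**2/3.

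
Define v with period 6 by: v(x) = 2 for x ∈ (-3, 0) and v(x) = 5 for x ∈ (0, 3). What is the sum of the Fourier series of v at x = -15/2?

2

x = -15/2 differs from x = -3/2 by -1 full period(s), and the series is 6-periodic.
v is continuous at x = -3/2 with value 2, so the series converges to 2 there.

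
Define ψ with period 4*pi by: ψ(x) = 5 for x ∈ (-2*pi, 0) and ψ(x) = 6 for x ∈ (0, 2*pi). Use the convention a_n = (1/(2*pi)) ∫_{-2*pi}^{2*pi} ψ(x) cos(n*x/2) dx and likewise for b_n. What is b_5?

2/(5*pi)

b_5 = (1/(2*pi)) ∫_{-2*pi}^{2*pi} ψ(x) sin(5*x/2) dx.
Split the integral at the breakpoints.
Directly, an antiderivative of (5) sin(5*x/2) is -2*cos(5*x/2); evaluating from -2*pi to 0: ∫_{-2*pi}^{0} (5) sin(5*x/2) dx = (-2) - (2) = -4.
Directly, an antiderivative of (6) sin(5*x/2) is -12*cos(5*x/2)/5; evaluating from 0 to 2*pi: ∫_{0}^{2*pi} (6) sin(5*x/2) dx = (12/5) - (-12/5) = 24/5.
Summing the pieces and multiplying by (1/(2*pi)) gives b_5 = 2/(5*pi).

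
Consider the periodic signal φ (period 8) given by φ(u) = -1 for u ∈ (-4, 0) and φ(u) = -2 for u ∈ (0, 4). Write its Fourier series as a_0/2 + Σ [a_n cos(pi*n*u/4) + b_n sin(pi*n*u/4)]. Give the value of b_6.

b_6 = 1/4 ∫_{-4}^{4} φ(u) sin(3*pi*u/2) du.
Split the integral at the breakpoints.
Directly, an antiderivative of (-1) sin(3*pi*u/2) is 2*cos(3*pi*u/2)/(3*pi); evaluating from -4 to 0: ∫_{-4}^{0} (-1) sin(3*pi*u/2) du = (2/(3*pi)) - (2/(3*pi)) = 0.
Directly, an antiderivative of (-2) sin(3*pi*u/2) is 4*cos(3*pi*u/2)/(3*pi); evaluating from 0 to 4: ∫_{0}^{4} (-2) sin(3*pi*u/2) du = (4/(3*pi)) - (4/(3*pi)) = 0.
Summing the pieces and multiplying by (1/4) gives b_6 = 0.

0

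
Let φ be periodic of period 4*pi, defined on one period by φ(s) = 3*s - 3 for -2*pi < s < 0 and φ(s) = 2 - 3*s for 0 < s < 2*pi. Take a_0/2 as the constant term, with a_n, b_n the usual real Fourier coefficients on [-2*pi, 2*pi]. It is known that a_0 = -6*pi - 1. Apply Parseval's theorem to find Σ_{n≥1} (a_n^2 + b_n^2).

Parseval: a_0^2/2 + Σ_{n≥1} (a_n^2+b_n^2) = (1/(2*pi)) ∫_{-2*pi}^{2*pi} φ(s)^2 ds = 13 + 6*pi + 24*pi**2.
Subtract a_0^2/2 = (1 + 6*pi)**2/2: Σ (a_n^2+b_n^2) = 25/2 + 6*pi**2.

25/2 + 6*pi**2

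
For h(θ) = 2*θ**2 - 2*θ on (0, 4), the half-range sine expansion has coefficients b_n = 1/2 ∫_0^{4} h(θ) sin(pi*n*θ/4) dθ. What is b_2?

b_2 = 1/2 ∫_0^{4} (2*θ**2 - 2*θ) sin(pi*θ/2) dθ.
Integrating by parts twice (tabular method), an antiderivative of (2*θ**2 - 2*θ) sin(pi*θ/2) is -4*θ**2*cos(pi*θ/2)/pi + 16*θ*sin(pi*θ/2)/pi**2 + 4*θ*cos(pi*θ/2)/pi - 8*sin(pi*θ/2)/pi**2 + 32*cos(pi*θ/2)/pi**3; evaluating from 0 to 4: ∫_{0}^{4} (2*θ**2 - 2*θ) sin(pi*θ/2) dθ = (-48/pi + 32/pi**3) - (32/pi**3) = -48/pi.
Hence b_2 = (1/2)·(-48/pi) = -24/pi.

-24/pi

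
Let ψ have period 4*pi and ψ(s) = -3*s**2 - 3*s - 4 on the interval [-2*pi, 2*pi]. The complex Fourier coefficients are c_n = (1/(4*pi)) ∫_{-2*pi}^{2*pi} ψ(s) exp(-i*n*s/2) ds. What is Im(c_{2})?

-3

Since ψ is real-valued, Im(c_{2}) = -(1/(4*pi)) ∫_{-2*pi}^{2*pi} ψ(s) sin(s) ds = -b_{2}/2.
Integrating by parts twice (tabular method), an antiderivative of (-3*s**2 - 3*s - 4) sin(s) is 3*s**2*cos(s) - 6*s*sin(s) + 3*s*cos(s) - 3*sin(s) - 2*cos(s); evaluating from -2*pi to 2*pi: ∫_{-2*pi}^{2*pi} (-3*s**2 - 3*s - 4) sin(s) ds = (-2 + 6*pi + 12*pi**2) - (-6*pi - 2 + 12*pi**2) = 12*pi.
Hence Im(c_{2}) = (-1/(4*pi))·(12*pi) = -3.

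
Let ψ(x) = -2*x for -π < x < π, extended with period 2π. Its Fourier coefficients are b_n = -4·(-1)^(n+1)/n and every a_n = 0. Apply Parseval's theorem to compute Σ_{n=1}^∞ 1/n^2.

pi**2/6

Parseval: Σ b_n^2 = (1/π) ∫_{-π}^{π} ψ(x)^2 dx = 8*pi**2/3.
Σ b_n^2 = Σ 16/n^2, so Σ 1/n^2 = (8*pi**2/3)/16 = pi**2/6.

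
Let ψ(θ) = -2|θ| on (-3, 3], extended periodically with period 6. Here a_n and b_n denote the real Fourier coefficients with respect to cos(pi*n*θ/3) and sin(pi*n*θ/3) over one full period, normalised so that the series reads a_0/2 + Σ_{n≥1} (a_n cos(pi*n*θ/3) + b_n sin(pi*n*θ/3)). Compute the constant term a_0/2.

-3

a_0 = 1/3 ∫_{-3}^{3} ψ(θ) dθ = 1/3 · (-18) = -6.
So the constant term a_0/2 = -3.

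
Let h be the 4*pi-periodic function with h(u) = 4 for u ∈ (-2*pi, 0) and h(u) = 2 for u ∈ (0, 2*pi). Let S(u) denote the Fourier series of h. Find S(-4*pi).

u = -4*pi differs from u = 0 by -1 full period(s), and the series is 4*pi-periodic.
At u = 0 the one-sided limits are h(0^-) = 4 and h(0^+) = 2.
By Dirichlet's theorem the series converges to their average, [(4) + (2)]/2 = 3.

3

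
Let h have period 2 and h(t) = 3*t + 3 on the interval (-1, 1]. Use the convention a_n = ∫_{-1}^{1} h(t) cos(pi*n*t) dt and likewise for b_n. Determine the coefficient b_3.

2/pi

b_3 = ∫_{-1}^{1} h(t) sin(3*pi*t) dt.
Integrating by parts (boundary term plus one more integral), an antiderivative of (3*t + 3) sin(3*pi*t) is -t*cos(3*pi*t)/pi + sin(3*pi*t)/(3*pi**2) - cos(3*pi*t)/pi; evaluating from -1 to 1: ∫_{-1}^{1} (3*t + 3) sin(3*pi*t) dt = (2/pi) - (0) = 2/pi.
Hence b_3 = 2/pi.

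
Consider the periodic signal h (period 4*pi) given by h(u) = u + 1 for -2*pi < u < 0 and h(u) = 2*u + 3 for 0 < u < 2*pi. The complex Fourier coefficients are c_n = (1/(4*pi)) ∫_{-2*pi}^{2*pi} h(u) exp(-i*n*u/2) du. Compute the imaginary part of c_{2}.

3/2

Since h is real-valued, Im(c_{2}) = -(1/(4*pi)) ∫_{-2*pi}^{2*pi} h(u) sin(u) du = -b_{2}/2.
Split the integral at the breakpoints.
Integrating by parts (boundary term plus one more integral), an antiderivative of (u + 1) sin(u) is -u*cos(u) + sin(u) - cos(u); evaluating from -2*pi to 0: ∫_{-2*pi}^{0} (u + 1) sin(u) du = (-1) - (-1 + 2*pi) = -2*pi.
Integrating by parts (boundary term plus one more integral), an antiderivative of (2*u + 3) sin(u) is -2*u*cos(u) + 2*sin(u) - 3*cos(u); evaluating from 0 to 2*pi: ∫_{0}^{2*pi} (2*u + 3) sin(u) du = (-4*pi - 3) - (-3) = -4*pi.
So ∫_{-2*pi}^{2*pi} h(u) sin(u) du = -6*pi.
Hence Im(c_{2}) = (-1/(4*pi))·(-6*pi) = 3/2.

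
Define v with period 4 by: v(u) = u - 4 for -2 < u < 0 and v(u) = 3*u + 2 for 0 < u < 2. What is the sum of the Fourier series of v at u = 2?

1

At u = 2 the one-sided limits are v(2^-) = 8 and v(2^+) = -6.
By Dirichlet's theorem the series converges to their average, [(8) + (-6)]/2 = 1.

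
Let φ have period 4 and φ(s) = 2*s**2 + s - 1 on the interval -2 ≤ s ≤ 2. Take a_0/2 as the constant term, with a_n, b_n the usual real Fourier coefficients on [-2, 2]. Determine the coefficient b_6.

b_6 = 1/2 ∫_{-2}^{2} φ(s) sin(3*pi*s) ds.
Integrating by parts twice (tabular method), an antiderivative of (2*s**2 + s - 1) sin(3*pi*s) is -2*s**2*cos(3*pi*s)/(3*pi) + 4*s*sin(3*pi*s)/(9*pi**2) - s*cos(3*pi*s)/(3*pi) + sin(3*pi*s)/(9*pi**2) + 4*cos(3*pi*s)/(27*pi**3) + cos(3*pi*s)/(3*pi); evaluating from -2 to 2: ∫_{-2}^{2} (2*s**2 + s - 1) sin(3*pi*s) ds = (-3/pi + 4/(27*pi**3)) - ((4 - 45*pi**2)/(27*pi**3)) = -4/(3*pi).
Hence b_6 = (1/2)·(-4/(3*pi)) = -2/(3*pi).

-2/(3*pi)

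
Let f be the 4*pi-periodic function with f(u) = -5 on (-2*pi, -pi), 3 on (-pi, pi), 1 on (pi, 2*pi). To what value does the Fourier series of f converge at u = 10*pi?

u = 10*pi differs from u = 2*pi by 2 full period(s), and the series is 4*pi-periodic.
At u = 2*pi the one-sided limits are f(2*pi^-) = 1 and f(2*pi^+) = -5.
By Dirichlet's theorem the series converges to their average, [(1) + (-5)]/2 = -2.

-2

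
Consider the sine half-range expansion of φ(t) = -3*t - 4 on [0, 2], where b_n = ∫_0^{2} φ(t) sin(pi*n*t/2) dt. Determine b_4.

3/pi

b_4 = ∫_0^{2} (-3*t - 4) sin(2*pi*t) dt.
Integrating by parts (boundary term plus one more integral), an antiderivative of (-3*t - 4) sin(2*pi*t) is 3*t*cos(2*pi*t)/(2*pi) - 3*sin(2*pi*t)/(4*pi**2) + 2*cos(2*pi*t)/pi; evaluating from 0 to 2: ∫_{0}^{2} (-3*t - 4) sin(2*pi*t) dt = (5/pi) - (2/pi) = 3/pi.
Hence b_4 = 3/pi.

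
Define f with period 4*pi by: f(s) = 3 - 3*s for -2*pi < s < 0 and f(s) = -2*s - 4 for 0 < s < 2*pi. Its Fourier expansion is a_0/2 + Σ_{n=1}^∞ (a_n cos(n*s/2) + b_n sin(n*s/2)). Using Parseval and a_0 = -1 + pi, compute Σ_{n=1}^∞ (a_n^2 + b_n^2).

Parseval: a_0^2/2 + Σ_{n≥1} (a_n^2+b_n^2) = (1/(2*pi)) ∫_{-2*pi}^{2*pi} f(s)^2 ds = 25 + 34*pi + 52*pi**2/3.
Subtract a_0^2/2 = (1 - pi)**2/2: Σ (a_n^2+b_n^2) = 49/2 + 35*pi + 101*pi**2/6.

49/2 + 35*pi + 101*pi**2/6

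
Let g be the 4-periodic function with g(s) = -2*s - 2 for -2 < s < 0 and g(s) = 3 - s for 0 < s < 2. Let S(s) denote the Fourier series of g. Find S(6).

s = 6 differs from s = 2 by 1 full period(s), and the series is 4-periodic.
At s = 2 the one-sided limits are g(2^-) = 1 and g(2^+) = 2.
By Dirichlet's theorem the series converges to their average, [(1) + (2)]/2 = 3/2.

3/2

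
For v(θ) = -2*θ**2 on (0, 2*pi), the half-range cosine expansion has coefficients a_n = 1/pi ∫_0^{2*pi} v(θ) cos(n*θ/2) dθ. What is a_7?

32/49

a_7 = 1/pi ∫_0^{2*pi} (-2*θ**2) cos(7*θ/2) dθ.
Integrating by parts twice (tabular method), an antiderivative of (-2*θ**2) cos(7*θ/2) is -4*θ**2*sin(7*θ/2)/7 - 16*θ*cos(7*θ/2)/49 + 32*sin(7*θ/2)/343; evaluating from 0 to 2*pi: ∫_{0}^{2*pi} (-2*θ**2) cos(7*θ/2) dθ = (32*pi/49) - (0) = 32*pi/49.
Hence a_7 = (1/pi)·(32*pi/49) = 32/49.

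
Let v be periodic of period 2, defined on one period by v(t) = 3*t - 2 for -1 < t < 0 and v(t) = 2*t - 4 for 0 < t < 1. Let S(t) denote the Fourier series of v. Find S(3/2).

-7/2

t = 3/2 differs from t = -1/2 by 1 full period(s), and the series is 2-periodic.
v is continuous at t = -1/2 with value -7/2, so the series converges to -7/2 there.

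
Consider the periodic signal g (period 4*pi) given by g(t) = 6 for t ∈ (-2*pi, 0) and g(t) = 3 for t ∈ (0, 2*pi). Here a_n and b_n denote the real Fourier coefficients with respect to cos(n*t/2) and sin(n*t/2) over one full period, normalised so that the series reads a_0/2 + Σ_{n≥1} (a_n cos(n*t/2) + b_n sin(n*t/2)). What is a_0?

a_0 = (1/(2*pi)) ∫_{-2*pi}^{2*pi} g(t) dt = (1/(2*pi)) · (18*pi) = 9.

9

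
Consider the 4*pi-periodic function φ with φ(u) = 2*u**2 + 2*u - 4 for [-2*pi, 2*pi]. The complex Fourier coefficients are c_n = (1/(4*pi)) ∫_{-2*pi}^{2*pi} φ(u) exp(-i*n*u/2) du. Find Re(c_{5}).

-16/25

Since φ is real-valued, Re(c_{5}) = (1/(4*pi)) ∫_{-2*pi}^{2*pi} φ(u) cos(5*u/2) du = a_{5}/2.
Integrating by parts twice (tabular method), an antiderivative of (2*u**2 + 2*u - 4) cos(5*u/2) is 4*u**2*sin(5*u/2)/5 + 4*u*sin(5*u/2)/5 + 16*u*cos(5*u/2)/25 - 232*sin(5*u/2)/125 + 8*cos(5*u/2)/25; evaluating from -2*pi to 2*pi: ∫_{-2*pi}^{2*pi} (2*u**2 + 2*u - 4) cos(5*u/2) du = (-32*pi/25 - 8/25) - (-8/25 + 32*pi/25) = -64*pi/25.
Hence Re(c_{5}) = (1/(4*pi))·(-64*pi/25) = -16/25.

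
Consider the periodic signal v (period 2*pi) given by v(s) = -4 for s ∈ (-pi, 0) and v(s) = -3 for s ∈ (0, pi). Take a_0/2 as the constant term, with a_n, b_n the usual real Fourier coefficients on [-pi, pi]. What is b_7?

b_7 = 1/pi ∫_{-pi}^{pi} v(s) sin(7*s) ds.
Split the integral at the breakpoints.
Directly, an antiderivative of (-4) sin(7*s) is 4*cos(7*s)/7; evaluating from -pi to 0: ∫_{-pi}^{0} (-4) sin(7*s) ds = (4/7) - (-4/7) = 8/7.
Directly, an antiderivative of (-3) sin(7*s) is 3*cos(7*s)/7; evaluating from 0 to pi: ∫_{0}^{pi} (-3) sin(7*s) ds = (-3/7) - (3/7) = -6/7.
Summing the pieces and multiplying by (1/pi) gives b_7 = 2/(7*pi).

2/(7*pi)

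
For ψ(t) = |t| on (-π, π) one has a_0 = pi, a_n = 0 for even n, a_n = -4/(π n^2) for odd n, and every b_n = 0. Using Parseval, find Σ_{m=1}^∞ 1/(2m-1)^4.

Parseval: a_0^2/2 + Σ a_n^2 = (1/π) ∫_{-π}^{π} ψ(t)^2 dt = 2*pi**2/3.
Subtract a_0^2/2 = pi**2/2: Σ a_n^2 = pi**2/6.
Only odd n contribute, with a_n^2 = 16/(π^2 n^4), so Σ_{m≥1} 1/(2m-1)^4 = π^2·(pi**2/6)/16 = pi**4/96.

pi**4/96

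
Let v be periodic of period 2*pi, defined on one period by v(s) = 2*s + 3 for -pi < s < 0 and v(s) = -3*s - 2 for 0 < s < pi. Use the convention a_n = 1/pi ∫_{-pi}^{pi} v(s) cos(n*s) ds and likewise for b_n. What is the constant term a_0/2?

1/2 - 5*pi/4

a_0 = 1/pi ∫_{-pi}^{pi} v(s) ds = 1/pi · (pi*(2 - 5*pi)/2) = 1 - 5*pi/2.
So the constant term a_0/2 = 1/2 - 5*pi/4.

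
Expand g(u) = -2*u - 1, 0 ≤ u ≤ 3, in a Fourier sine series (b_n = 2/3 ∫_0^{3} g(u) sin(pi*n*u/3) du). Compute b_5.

-16/(5*pi)

b_5 = 2/3 ∫_0^{3} (-2*u - 1) sin(5*pi*u/3) du.
Integrating by parts (boundary term plus one more integral), an antiderivative of (-2*u - 1) sin(5*pi*u/3) is 6*u*cos(5*pi*u/3)/(5*pi) - 18*sin(5*pi*u/3)/(25*pi**2) + 3*cos(5*pi*u/3)/(5*pi); evaluating from 0 to 3: ∫_{0}^{3} (-2*u - 1) sin(5*pi*u/3) du = (-21/(5*pi)) - (3/(5*pi)) = -24/(5*pi).
Hence b_5 = (2/3)·(-24/(5*pi)) = -16/(5*pi).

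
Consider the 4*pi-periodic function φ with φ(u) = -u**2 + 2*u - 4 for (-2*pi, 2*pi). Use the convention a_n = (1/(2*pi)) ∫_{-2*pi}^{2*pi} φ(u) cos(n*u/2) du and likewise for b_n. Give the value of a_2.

-4

a_2 = (1/(2*pi)) ∫_{-2*pi}^{2*pi} φ(u) cos(u) du.
Integrating by parts twice (tabular method), an antiderivative of (-u**2 + 2*u - 4) cos(u) is -u**2*sin(u) + 2*u*sin(u) - 2*u*cos(u) - 2*sin(u) + 2*cos(u); evaluating from -2*pi to 2*pi: ∫_{-2*pi}^{2*pi} (-u**2 + 2*u - 4) cos(u) du = (2 - 4*pi) - (2 + 4*pi) = -8*pi.
Hence a_2 = (1/(2*pi))·(-8*pi) = -4.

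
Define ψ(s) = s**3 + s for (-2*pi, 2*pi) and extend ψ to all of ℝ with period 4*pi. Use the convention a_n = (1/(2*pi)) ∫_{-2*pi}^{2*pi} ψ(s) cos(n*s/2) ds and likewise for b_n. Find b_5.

b_5 = (1/(2*pi)) ∫_{-2*pi}^{2*pi} ψ(s) sin(5*s/2) ds.
ψ is odd and sin(5*s/2) is odd, so the integrand is even and b_5 = 1/pi ∫_0^{2*pi} ψ(s) sin(5*s/2) ds.
Integrating by parts three times (tabular method), an antiderivative of (s**3 + s) sin(5*s/2) is -2*s**3*cos(5*s/2)/5 + 12*s**2*sin(5*s/2)/25 - 2*s*cos(5*s/2)/125 + 4*sin(5*s/2)/625; evaluating from 0 to 2*pi: ∫_{0}^{2*pi} (s**3 + s) sin(5*s/2) ds = (4*pi*(1 + 100*pi**2)/125) - (0) = 4*pi*(1 + 100*pi**2)/125.
Hence b_5 = (1/pi)·(4*pi*(1 + 100*pi**2)/125) = 4/125 + 16*pi**2/5.

4/125 + 16*pi**2/5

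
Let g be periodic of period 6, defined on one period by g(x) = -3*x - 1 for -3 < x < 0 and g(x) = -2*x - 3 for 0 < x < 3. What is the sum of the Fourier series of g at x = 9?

x = 9 differs from x = 3 by 1 full period(s), and the series is 6-periodic.
At x = 3 the one-sided limits are g(3^-) = -9 and g(3^+) = 8.
By Dirichlet's theorem the series converges to their average, [(-9) + (8)]/2 = -1/2.

-1/2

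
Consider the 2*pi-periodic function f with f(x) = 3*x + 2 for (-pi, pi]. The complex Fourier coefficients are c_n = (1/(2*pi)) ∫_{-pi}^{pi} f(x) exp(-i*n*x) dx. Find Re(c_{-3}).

0

Since f is real-valued, Re(c_{-3}) = (1/(2*pi)) ∫_{-pi}^{pi} f(x) cos(-3*x) dx = a_{3}/2.
Integrating by parts (boundary term plus one more integral), an antiderivative of (3*x + 2) cos(-3*x) is x*sin(3*x) + 2*sin(3*x)/3 + cos(3*x)/3; evaluating from -pi to pi: ∫_{-pi}^{pi} (3*x + 2) cos(-3*x) dx = (-1/3) - (-1/3) = 0.
Hence Re(c_{-3}) = (1/(2*pi))·(0) = 0.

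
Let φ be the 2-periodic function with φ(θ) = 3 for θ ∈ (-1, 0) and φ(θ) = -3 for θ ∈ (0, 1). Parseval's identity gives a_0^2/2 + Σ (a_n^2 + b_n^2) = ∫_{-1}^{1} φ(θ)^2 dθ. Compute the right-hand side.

∫_{-1}^{1} φ(θ)^2 dθ = 18.

18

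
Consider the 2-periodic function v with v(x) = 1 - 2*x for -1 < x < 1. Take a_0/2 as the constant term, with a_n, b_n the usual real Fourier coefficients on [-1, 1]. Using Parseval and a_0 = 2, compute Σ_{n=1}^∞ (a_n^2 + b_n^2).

8/3

Parseval: a_0^2/2 + Σ_{n≥1} (a_n^2+b_n^2) = ∫_{-1}^{1} v(x)^2 dx = 14/3.
Subtract a_0^2/2 = 2: Σ (a_n^2+b_n^2) = 8/3.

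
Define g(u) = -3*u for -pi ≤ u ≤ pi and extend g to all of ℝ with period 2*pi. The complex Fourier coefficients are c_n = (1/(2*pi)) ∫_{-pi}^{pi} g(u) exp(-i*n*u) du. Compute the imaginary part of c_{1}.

Since g is real-valued, Im(c_{1}) = -(1/(2*pi)) ∫_{-pi}^{pi} g(u) sin(u) du = -b_{1}/2.
g is odd and sin(u) is odd, so the integrand is even: ∫_{-pi}^{pi} g(u) sin(u) du = 2∫_0^{pi} g(u) sin(u) du.
Integrating by parts (boundary term plus one more integral), an antiderivative of (-3*u) sin(u) is 3*u*cos(u) - 3*sin(u); evaluating from 0 to pi: ∫_{0}^{pi} (-3*u) sin(u) du = (-3*pi) - (0) = -3*pi.
So ∫_{-pi}^{pi} g(u) sin(u) du = -6*pi.
Hence Im(c_{1}) = (-1/(2*pi))·(-6*pi) = 3.

3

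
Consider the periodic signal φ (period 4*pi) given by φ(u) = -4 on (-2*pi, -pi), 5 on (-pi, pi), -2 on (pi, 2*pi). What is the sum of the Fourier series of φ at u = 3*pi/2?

φ is continuous at u = 3*pi/2 with value -2, so the series converges to -2 there.

-2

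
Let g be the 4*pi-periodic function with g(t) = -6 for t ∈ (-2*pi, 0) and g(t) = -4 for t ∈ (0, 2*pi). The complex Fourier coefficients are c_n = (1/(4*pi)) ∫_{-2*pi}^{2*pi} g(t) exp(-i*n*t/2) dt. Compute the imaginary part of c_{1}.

Since g is real-valued, Im(c_{1}) = -(1/(4*pi)) ∫_{-2*pi}^{2*pi} g(t) sin(t/2) dt = -b_{1}/2.
Split the integral at the breakpoints.
Directly, an antiderivative of (-6) sin(t/2) is 12*cos(t/2); evaluating from -2*pi to 0: ∫_{-2*pi}^{0} (-6) sin(t/2) dt = (12) - (-12) = 24.
Directly, an antiderivative of (-4) sin(t/2) is 8*cos(t/2); evaluating from 0 to 2*pi: ∫_{0}^{2*pi} (-4) sin(t/2) dt = (-8) - (8) = -16.
So ∫_{-2*pi}^{2*pi} g(t) sin(t/2) dt = 8.
Hence Im(c_{1}) = (-1/(4*pi))·(8) = -2/pi.

-2/pi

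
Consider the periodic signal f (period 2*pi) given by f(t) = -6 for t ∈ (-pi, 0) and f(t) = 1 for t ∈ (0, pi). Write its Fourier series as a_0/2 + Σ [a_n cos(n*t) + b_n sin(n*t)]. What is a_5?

a_5 = 1/pi ∫_{-pi}^{pi} f(t) cos(5*t) dt.
Split the integral at the breakpoints.
Directly, an antiderivative of (-6) cos(5*t) is -6*sin(5*t)/5; evaluating from -pi to 0: ∫_{-pi}^{0} (-6) cos(5*t) dt = (0) - (0) = 0.
Directly, an antiderivative of (1) cos(5*t) is sin(5*t)/5; evaluating from 0 to pi: ∫_{0}^{pi} (1) cos(5*t) dt = (0) - (0) = 0.
Summing the pieces and multiplying by (1/pi) gives a_5 = 0.

0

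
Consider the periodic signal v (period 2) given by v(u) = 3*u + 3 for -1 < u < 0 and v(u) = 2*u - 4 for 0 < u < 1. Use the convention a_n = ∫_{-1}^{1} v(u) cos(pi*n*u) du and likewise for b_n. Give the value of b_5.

b_5 = ∫_{-1}^{1} v(u) sin(5*pi*u) du.
Split the integral at the breakpoints.
Integrating by parts (boundary term plus one more integral), an antiderivative of (3*u + 3) sin(5*pi*u) is -3*u*cos(5*pi*u)/(5*pi) + 3*sin(5*pi*u)/(25*pi**2) - 3*cos(5*pi*u)/(5*pi); evaluating from -1 to 0: ∫_{-1}^{0} (3*u + 3) sin(5*pi*u) du = (-3/(5*pi)) - (0) = -3/(5*pi).
Integrating by parts (boundary term plus one more integral), an antiderivative of (2*u - 4) sin(5*pi*u) is -2*u*cos(5*pi*u)/(5*pi) + 2*sin(5*pi*u)/(25*pi**2) + 4*cos(5*pi*u)/(5*pi); evaluating from 0 to 1: ∫_{0}^{1} (2*u - 4) sin(5*pi*u) du = (-2/(5*pi)) - (4/(5*pi)) = -6/(5*pi).
Summing the pieces gives b_5 = -9/(5*pi).

-9/(5*pi)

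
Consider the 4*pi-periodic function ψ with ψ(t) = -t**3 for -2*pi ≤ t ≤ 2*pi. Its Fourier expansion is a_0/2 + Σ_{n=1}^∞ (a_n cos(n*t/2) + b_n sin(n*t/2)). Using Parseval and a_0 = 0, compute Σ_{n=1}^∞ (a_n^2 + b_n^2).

Parseval: a_0^2/2 + Σ_{n≥1} (a_n^2+b_n^2) = (1/(2*pi)) ∫_{-2*pi}^{2*pi} ψ(t)^2 dt = 128*pi**6/7.
Subtract a_0^2/2 = 0: Σ (a_n^2+b_n^2) = 128*pi**6/7.

128*pi**6/7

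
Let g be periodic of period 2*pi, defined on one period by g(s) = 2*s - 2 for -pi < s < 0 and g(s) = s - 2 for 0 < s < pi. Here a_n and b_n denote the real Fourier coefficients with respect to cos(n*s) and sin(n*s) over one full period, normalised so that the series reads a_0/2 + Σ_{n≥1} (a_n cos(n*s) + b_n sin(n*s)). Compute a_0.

-4 - pi/2

a_0 = 1/pi ∫_{-pi}^{pi} g(s) ds = 1/pi · (-pi*(pi + 8)/2) = -4 - pi/2.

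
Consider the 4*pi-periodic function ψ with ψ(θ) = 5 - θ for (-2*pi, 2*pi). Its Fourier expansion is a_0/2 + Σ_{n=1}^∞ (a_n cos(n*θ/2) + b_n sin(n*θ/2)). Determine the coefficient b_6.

2/3

b_6 = (1/(2*pi)) ∫_{-2*pi}^{2*pi} ψ(θ) sin(3*θ) dθ.
Integrating by parts (boundary term plus one more integral), an antiderivative of (5 - θ) sin(3*θ) is θ*cos(3*θ)/3 - sin(3*θ)/9 - 5*cos(3*θ)/3; evaluating from -2*pi to 2*pi: ∫_{-2*pi}^{2*pi} (5 - θ) sin(3*θ) dθ = (-5/3 + 2*pi/3) - (-2*pi/3 - 5/3) = 4*pi/3.
Hence b_6 = (1/(2*pi))·(4*pi/3) = 2/3.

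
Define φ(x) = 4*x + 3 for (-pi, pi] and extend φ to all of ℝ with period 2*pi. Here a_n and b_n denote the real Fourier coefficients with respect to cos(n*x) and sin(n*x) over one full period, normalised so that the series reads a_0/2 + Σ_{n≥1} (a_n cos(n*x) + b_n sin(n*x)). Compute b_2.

b_2 = 1/pi ∫_{-pi}^{pi} φ(x) sin(2*x) dx.
Integrating by parts (boundary term plus one more integral), an antiderivative of (4*x + 3) sin(2*x) is -2*x*cos(2*x) + sin(2*x) - 3*cos(2*x)/2; evaluating from -pi to pi: ∫_{-pi}^{pi} (4*x + 3) sin(2*x) dx = (-2*pi - 3/2) - (-3/2 + 2*pi) = -4*pi.
Hence b_2 = (1/pi)·(-4*pi) = -4.

-4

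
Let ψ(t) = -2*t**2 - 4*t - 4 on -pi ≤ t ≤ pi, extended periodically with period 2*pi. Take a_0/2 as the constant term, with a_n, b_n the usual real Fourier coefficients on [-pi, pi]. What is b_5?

-8/5

b_5 = 1/pi ∫_{-pi}^{pi} ψ(t) sin(5*t) dt.
Integrating by parts twice (tabular method), an antiderivative of (-2*t**2 - 4*t - 4) sin(5*t) is 2*t**2*cos(5*t)/5 - 4*t*sin(5*t)/25 + 4*t*cos(5*t)/5 - 4*sin(5*t)/25 + 96*cos(5*t)/125; evaluating from -pi to pi: ∫_{-pi}^{pi} (-2*t**2 - 4*t - 4) sin(5*t) dt = (-2*pi**2/5 - 4*pi/5 - 96/125) - (-2*pi**2/5 - 96/125 + 4*pi/5) = -8*pi/5.
Hence b_5 = (1/pi)·(-8*pi/5) = -8/5.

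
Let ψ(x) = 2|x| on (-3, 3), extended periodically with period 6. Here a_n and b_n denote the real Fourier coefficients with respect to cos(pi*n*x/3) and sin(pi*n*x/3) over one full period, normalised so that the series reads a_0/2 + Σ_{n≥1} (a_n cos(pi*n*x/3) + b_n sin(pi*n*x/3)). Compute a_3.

-8/(3*pi**2)

a_3 = 1/3 ∫_{-3}^{3} ψ(x) cos(pi*x) dx.
ψ is even and cos(pi*x) is even, so the integrand is even and a_3 = 2/3 ∫_0^{3} ψ(x) cos(pi*x) dx.
Integrating by parts (boundary term plus one more integral), an antiderivative of (2*x) cos(pi*x) is 2*x*sin(pi*x)/pi + 2*cos(pi*x)/pi**2; evaluating from 0 to 3: ∫_{0}^{3} (2*x) cos(pi*x) dx = (-2/pi**2) - (2/pi**2) = -4/pi**2.
Hence a_3 = (2/3)·(-4/pi**2) = -8/(3*pi**2).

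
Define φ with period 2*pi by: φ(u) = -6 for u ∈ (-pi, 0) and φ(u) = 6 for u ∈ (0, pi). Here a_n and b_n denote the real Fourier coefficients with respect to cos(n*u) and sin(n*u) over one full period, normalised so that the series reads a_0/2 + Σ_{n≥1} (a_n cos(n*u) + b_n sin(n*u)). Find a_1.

a_1 = 1/pi ∫_{-pi}^{pi} φ(u) cos(u) du.
φ is odd and cos(u) is even, so the integrand is odd over a symmetric interval and the integral vanishes.

0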